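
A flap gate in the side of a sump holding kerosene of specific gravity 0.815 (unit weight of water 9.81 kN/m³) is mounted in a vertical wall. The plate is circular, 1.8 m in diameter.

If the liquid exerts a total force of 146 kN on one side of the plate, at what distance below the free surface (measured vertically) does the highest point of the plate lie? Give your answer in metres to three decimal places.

γ = 0.815 × 9.81 = 7.99515 kN/m³.
A = π(0.9)² = 2.54469 m².
From F = γ·h_c·A, the centroid depth is h_c = 146/(7.99515 × 2.54469) = 7.17615 m.
The centroid is at the centre, 0.9 m below the top of the plate, so the highest point sits at h_top = 7.17615 − 0.9 = 6.27615 m below the surface.

d_top ≈ 6.276 m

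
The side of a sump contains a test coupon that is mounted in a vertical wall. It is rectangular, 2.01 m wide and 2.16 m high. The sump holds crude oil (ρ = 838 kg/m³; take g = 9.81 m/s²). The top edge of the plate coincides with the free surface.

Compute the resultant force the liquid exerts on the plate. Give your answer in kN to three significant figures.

F ≈ 38.5 kN

γ = ρg = 838 × 9.81 / 1000 = 8.22078 kN/m³.
The centroid lies 2.16/2 = 1.08 m below the top edge, so the centroid depth is h_c = 1.08 m.
A = 2.01 × 2.16 = 4.3416 m².
Resultant F = γ·h_c·A = 8.22078 × 1.08 × 4.3416 = 38.5466 kN.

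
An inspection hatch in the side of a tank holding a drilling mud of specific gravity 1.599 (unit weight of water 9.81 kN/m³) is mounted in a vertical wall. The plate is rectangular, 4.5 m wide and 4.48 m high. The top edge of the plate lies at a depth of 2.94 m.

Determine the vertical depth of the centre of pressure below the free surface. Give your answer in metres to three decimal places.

h_p = 5.503 m

γ = 1.599 × 9.81 = 15.68619 kN/m³.
The centroid lies 4.48/2 = 2.24 m below the top edge, so the centroid depth is h_c = 2.94 + 2.24 = 5.18 m.
A = 4.5 × 4.48 = 20.16 m².
Resultant F = γ·h_c·A = 15.68619 × 5.18 × 20.16 = 1638.09 kN.
I_c = b·h³/12 = 4.5 × 4.48³/12 = 33.7183 m⁴.
Centre of pressure: y_p = y_c + I_c/(y_c·A) = 5.18 + 33.7183/(5.18 × 20.16) = 5.18 + 0.322883 = 5.50288 m along the plane.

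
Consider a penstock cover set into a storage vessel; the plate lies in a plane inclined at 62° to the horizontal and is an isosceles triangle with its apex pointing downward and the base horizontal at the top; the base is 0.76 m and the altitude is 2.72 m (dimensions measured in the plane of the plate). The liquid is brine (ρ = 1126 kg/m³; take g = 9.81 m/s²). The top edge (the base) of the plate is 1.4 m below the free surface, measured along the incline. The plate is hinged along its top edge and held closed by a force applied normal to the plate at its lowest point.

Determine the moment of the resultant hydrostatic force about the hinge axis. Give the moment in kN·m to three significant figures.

γ = ρg = 1126 × 9.81 / 1000 = 11.04606 kN/m³.
Let θ = 62° be the plate's angle to the horizontal; measure y along the incline from where the plane meets the free surface. Vertical depth h = y·sinθ with sinθ = 0.882948.
With the apex down, the centroid sits h/3 = 2.72/3 = 0.906667 m below the base (the top edge), so y_c = 1.4 + 0.906667 = 2.30667 m and h_c = 2.30667 × 0.882948 = 2.03667 m.
A = ½ × 0.76 × 2.72 = 1.0336 m².
Resultant F = γ·h_c·A = 11.04606 × 2.03667 × 1.0336 = 23.2531 kN.
I_c = b·h³/36 = 0.76 × 2.72³/36 = 0.424833 m⁴.
Centre of pressure: y_p = y_c + I_c/(y_c·A) = 2.30667 + 0.424833/(2.30667 × 1.0336) = 2.30667 + 0.178189 = 2.48486 m along the plane.
The resultant acts 0.906667 + 0.178189 = 1.08486 m (along the plate) below the hinge at the top edge, so the moment about the hinge is M = F × 1.08486 = 23.2531 × 1.08486 = 25.2264 kN·m.

M ≈ 25.2 kN·m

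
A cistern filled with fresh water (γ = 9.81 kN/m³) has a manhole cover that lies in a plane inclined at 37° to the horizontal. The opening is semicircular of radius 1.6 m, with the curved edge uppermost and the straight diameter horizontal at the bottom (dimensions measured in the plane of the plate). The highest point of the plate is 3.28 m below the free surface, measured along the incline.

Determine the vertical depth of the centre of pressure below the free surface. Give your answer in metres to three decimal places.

γ = 9.81 kN/m³.
Let θ = 37° be the plate's angle to the horizontal; measure y along the incline from where the plane meets the free surface. Vertical depth h = y·sinθ with sinθ = 0.601815.
The centroid lies 4r/(3π) = 0.679061 m above the diameter, so r − 4r/(3π) = 1.6 − 0.679061 = 0.920939 m below the topmost point, so y_c = 3.28 + 0.920939 = 4.20094 m and h_c = 4.20094 × 0.601815 = 2.52819 m.
A = πr²/2 = π × 1.6²/2 = 4.02124 m².
Resultant F = γ·h_c·A = 9.81 × 2.52819 × 4.02124 = 99.733 kN.
I_c = (π/8 − 8/(9π))·r⁴ = 0.109757 × 1.6⁴ = 0.719303 m⁴.
Centre of pressure: y_p = y_c + I_c/(y_c·A) = 4.20094 + 0.719303/(4.20094 × 4.02124) = 4.20094 + 0.04258 = 4.24352 m along the plane.
Vertically, h_p = y_p·sinθ = 4.24352 × 0.601815 = 2.55381 m.

h_p = 2.554 m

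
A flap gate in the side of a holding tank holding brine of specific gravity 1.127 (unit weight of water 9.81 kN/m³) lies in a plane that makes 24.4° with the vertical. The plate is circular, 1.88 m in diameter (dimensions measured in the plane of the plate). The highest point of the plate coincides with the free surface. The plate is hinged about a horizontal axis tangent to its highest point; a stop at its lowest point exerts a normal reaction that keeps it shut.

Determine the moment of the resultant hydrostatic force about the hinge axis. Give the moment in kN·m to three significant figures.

γ = 1.127 × 9.81 = 11.05587 kN/m³.
The plate makes 24.4° with the vertical, i.e. θ = 90° − 24.4° = 65.6° to the horizontal. Measuring y along the incline from the free-surface line, vertical depth h = y·sinθ with sinθ = 0.910684.
The centroid is at the centre, 0.94 m below the top of the plate, so y_c = 0.94 m and h_c = 0.94 × 0.910684 = 0.856043 m.
A = π(0.94)² = 2.77591 m².
Resultant F = γ·h_c·A = 11.05587 × 0.856043 × 2.77591 = 26.272 kN.
I_c = πr⁴/4 = π × 0.94⁴/4 = 0.613199 m⁴.
Centre of pressure: y_p = y_c + I_c/(y_c·A) = 0.94 + 0.613199/(0.94 × 2.77591) = 0.94 + 0.235 = 1.175 m along the plane.
The resultant acts 0.94 + 0.235 = 1.175 m (along the plate) below the hinge at the top edge, so the moment about the hinge is M = F × 1.175 = 26.272 × 1.175 = 30.8696 kN·m.

M ≈ 30.9 kN·m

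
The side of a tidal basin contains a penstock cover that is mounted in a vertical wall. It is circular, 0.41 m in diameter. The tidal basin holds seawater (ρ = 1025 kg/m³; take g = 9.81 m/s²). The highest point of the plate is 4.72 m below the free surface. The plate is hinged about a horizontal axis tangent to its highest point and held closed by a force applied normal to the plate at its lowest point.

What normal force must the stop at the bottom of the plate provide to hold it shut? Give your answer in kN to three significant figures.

γ = ρg = 1025 × 9.81 / 1000 = 10.05525 kN/m³.
The centroid is at the centre, 0.205 m below the top of the plate, so the centroid depth is h_c = 4.72 + 0.205 = 4.925 m.
A = π(0.205)² = 0.132025 m².
Resultant F = γ·h_c·A = 10.05525 × 4.925 × 0.132025 = 6.53816 kN.
I_c = πr⁴/4 = π × 0.205⁴/4 = 0.00138709 m⁴.
Centre of pressure: y_p = y_c + I_c/(y_c·A) = 4.925 + 0.00138709/(4.925 × 0.132025) = 4.925 + 0.00213325 = 4.92713 m along the plane.
The resultant acts 0.205 + 0.00213325 = 0.207133 m (along the plate) below the hinge at the top edge, so the moment about the hinge is M = F × 0.207133 = 6.53816 × 0.207133 = 1.35427 kN·m.
A normal force at the bottom, 0.41 m from the hinge, must supply this moment: P = 1.35427/0.41 = 3.3031 kN.

P ≈ 3.30 kN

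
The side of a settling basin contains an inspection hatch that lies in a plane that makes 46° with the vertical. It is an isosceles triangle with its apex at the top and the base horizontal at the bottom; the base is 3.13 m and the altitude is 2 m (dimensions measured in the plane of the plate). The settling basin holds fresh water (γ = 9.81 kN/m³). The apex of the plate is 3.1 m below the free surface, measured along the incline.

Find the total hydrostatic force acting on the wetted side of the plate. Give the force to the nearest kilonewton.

γ = 9.81 kN/m³.
The plate makes 46° with the vertical, i.e. θ = 90° − 46° = 44° to the horizontal. Measuring y along the incline from the free-surface line, vertical depth h = y·sinθ with sinθ = 0.694658.
With the apex up, the centroid sits 2h/3 = 2 × 2/3 = 1.33333 m below the apex, so y_c = 3.1 + 1.33333 = 4.43333 m and h_c = 4.43333 × 0.694658 = 3.07965 m.
A = ½ × 3.13 × 2 = 3.13 m².
Resultant F = γ·h_c·A = 9.81 × 3.07965 × 3.13 = 94.5616 kN.

F ≈ 95 kN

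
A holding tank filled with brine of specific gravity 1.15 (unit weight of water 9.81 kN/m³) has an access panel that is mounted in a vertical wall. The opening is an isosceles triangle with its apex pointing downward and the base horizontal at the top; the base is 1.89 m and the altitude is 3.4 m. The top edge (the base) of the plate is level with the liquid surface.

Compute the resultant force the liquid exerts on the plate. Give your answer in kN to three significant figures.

γ = 1.15 × 9.81 = 11.2815 kN/m³.
With the apex down, the centroid sits h/3 = 3.4/3 = 1.13333 m below the base (the top edge), so the centroid depth is h_c = 1.13333 m.
A = ½ × 1.89 × 3.4 = 3.213 m².
Resultant F = γ·h_c·A = 11.2815 × 1.13333 × 3.213 = 41.0803 kN.

F ≈ 41.1 kN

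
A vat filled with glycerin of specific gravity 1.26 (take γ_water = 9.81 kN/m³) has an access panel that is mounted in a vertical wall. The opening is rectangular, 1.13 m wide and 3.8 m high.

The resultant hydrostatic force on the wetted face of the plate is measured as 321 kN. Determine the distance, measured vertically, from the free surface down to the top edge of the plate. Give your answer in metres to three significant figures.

γ = 1.26 × 9.81 = 12.3606 kN/m³.
A = 1.13 × 3.8 = 4.294 m².
From F = γ·h_c·A, the centroid depth is h_c = 321/(12.3606 × 4.294) = 6.04788 m.
The centroid lies 3.8/2 = 1.9 m below the top edge, so the top edge sits at h_top = 6.04788 − 1.9 = 4.14788 m below the surface.

d_top ≈ 4.15 m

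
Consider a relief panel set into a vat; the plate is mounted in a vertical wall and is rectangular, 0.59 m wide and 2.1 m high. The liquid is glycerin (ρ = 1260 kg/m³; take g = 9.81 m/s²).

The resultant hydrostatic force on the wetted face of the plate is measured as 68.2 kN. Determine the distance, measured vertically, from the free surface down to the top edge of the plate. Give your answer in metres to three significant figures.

γ = ρg = 1260 × 9.81 / 1000 = 12.3606 kN/m³.
A = 0.59 × 2.1 = 1.239 m².
From F = γ·h_c·A, the centroid depth is h_c = 68.2/(12.3606 × 1.239) = 4.45321 m.
The centroid lies 2.1/2 = 1.05 m below the top edge, so the top edge sits at h_top = 4.45321 − 1.05 = 3.40321 m below the surface.

d_top ≈ 3.40 m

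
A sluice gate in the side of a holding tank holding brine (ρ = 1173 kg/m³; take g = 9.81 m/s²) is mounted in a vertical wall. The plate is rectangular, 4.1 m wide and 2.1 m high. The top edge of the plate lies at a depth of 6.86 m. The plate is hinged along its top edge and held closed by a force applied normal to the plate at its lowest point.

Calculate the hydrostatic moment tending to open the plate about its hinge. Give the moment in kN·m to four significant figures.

M ≈ 859.3 kN·m

γ = ρg = 1173 × 9.81 / 1000 = 11.50713 kN/m³.
The centroid lies 2.1/2 = 1.05 m below the top edge, so the centroid depth is h_c = 6.86 + 1.05 = 7.91 m.
A = 4.1 × 2.1 = 8.61 m².
Resultant F = γ·h_c·A = 11.50713 × 7.91 × 8.61 = 783.694 kN.
I_c = b·h³/12 = 4.1 × 2.1³/12 = 3.16418 m⁴.
Centre of pressure: y_p = y_c + I_c/(y_c·A) = 7.91 + 3.16418/(7.91 × 8.61) = 7.91 + 0.0464603 = 7.95646 m along the plane.
The resultant acts 1.05 + 0.0464603 = 1.09646 m (along the plate) below the hinge at the top edge, so the moment about the hinge is M = F × 1.09646 = 783.694 × 1.09646 = 859.289 kN·m.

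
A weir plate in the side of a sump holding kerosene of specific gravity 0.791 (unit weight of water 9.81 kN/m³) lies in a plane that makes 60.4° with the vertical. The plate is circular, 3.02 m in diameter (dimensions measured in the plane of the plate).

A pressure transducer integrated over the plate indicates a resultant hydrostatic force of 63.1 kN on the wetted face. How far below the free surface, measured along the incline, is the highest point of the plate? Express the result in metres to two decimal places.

γ = 0.791 × 9.81 = 7.75971 kN/m³.
A = π(1.51)² = 7.16315 m².
From F = γ·h_c·A, the centroid depth is h_c = 63.1/(7.75971 × 7.16315) = 1.13522 m.
The plate makes 60.4° with the vertical, i.e. θ = 90° − 60.4° = 29.6° to the horizontal. Measuring y along the incline from the free-surface line, vertical depth h = y·sinθ with sinθ = 0.493942.
Along the incline, y_c = h_c/sinθ = 1.13522/0.493942 = 2.29829 m.
The centroid is at the centre, 1.51 m below the top of the plate, so the highest point sits at y_top = 2.29829 − 1.51 = 0.78829 m along the incline.

y_top ≈ 0.79 m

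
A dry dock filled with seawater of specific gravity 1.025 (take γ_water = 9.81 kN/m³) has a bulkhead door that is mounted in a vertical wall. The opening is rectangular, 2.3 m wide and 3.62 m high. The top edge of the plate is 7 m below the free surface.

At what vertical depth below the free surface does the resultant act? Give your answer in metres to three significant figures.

γ = 1.025 × 9.81 = 10.05525 kN/m³.
The centroid lies 3.62/2 = 1.81 m below the top edge, so the centroid depth is h_c = 7 + 1.81 = 8.81 m.
A = 2.3 × 3.62 = 8.326 m².
Resultant F = γ·h_c·A = 10.05525 × 8.81 × 8.326 = 737.573 kN.
I_c = b·h³/12 = 2.3 × 3.62³/12 = 9.09227 m⁴.
Centre of pressure: y_p = y_c + I_c/(y_c·A) = 8.81 + 9.09227/(8.81 × 8.326) = 8.81 + 0.123954 = 8.93395 m along the plane.

h_p = 8.93 m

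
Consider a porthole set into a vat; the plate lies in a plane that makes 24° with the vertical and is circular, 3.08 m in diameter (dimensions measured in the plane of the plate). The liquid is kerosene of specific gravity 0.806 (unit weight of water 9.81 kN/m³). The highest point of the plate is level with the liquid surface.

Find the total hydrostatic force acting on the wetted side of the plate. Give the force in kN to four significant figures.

γ = 0.806 × 9.81 = 7.90686 kN/m³.
The plate makes 24° with the vertical, i.e. θ = 90° − 24° = 66° to the horizontal. Measuring y along the incline from the free-surface line, vertical depth h = y·sinθ with sinθ = 0.913545.
The centroid is at the centre, 1.54 m below the top of the plate, so y_c = 1.54 m and h_c = 1.54 × 0.913545 = 1.40686 m.
A = π(1.54)² = 7.4506 m².
Resultant F = γ·h_c·A = 7.90686 × 1.40686 × 7.4506 = 82.8793 kN.

F ≈ 82.88 kN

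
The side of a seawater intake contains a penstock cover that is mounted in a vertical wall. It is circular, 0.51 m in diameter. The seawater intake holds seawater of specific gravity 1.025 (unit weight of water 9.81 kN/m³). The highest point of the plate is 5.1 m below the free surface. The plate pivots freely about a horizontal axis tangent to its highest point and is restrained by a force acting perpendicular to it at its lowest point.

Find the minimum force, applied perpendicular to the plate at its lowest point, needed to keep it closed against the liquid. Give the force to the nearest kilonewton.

P ≈ 6 kN

γ = 1.025 × 9.81 = 10.05525 kN/m³.
The centroid is at the centre, 0.255 m below the top of the plate, so the centroid depth is h_c = 5.1 + 0.255 = 5.355 m.
A = π(0.255)² = 0.204282 m².
Resultant F = γ·h_c·A = 10.05525 × 5.355 × 0.204282 = 10.9997 kN.
I_c = πr⁴/4 = π × 0.255⁴/4 = 0.00332086 m⁴.
Centre of pressure: y_p = y_c + I_c/(y_c·A) = 5.355 + 0.00332086/(5.355 × 0.204282) = 5.355 + 0.00303571 = 5.35804 m along the plane.
The resultant acts 0.255 + 0.00303571 = 0.258036 m (along the plate) below the hinge at the top edge, so the moment about the hinge is M = F × 0.258036 = 10.9997 × 0.258036 = 2.83832 kN·m.
A normal force at the bottom, 0.51 m from the hinge, must supply this moment: P = 2.83832/0.51 = 5.56533 kN.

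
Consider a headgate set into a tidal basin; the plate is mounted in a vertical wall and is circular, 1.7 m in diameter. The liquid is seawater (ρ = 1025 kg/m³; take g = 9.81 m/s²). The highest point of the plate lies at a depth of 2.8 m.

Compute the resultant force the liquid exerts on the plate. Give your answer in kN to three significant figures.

F ≈ 83.3 kN

γ = ρg = 1025 × 9.81 / 1000 = 10.05525 kN/m³.
The centroid is at the centre, 0.85 m below the top of the plate, so the centroid depth is h_c = 2.8 + 0.85 = 3.65 m.
A = π(0.85)² = 2.2698 m².
Resultant F = γ·h_c·A = 10.05525 × 3.65 × 2.2698 = 83.3054 kN.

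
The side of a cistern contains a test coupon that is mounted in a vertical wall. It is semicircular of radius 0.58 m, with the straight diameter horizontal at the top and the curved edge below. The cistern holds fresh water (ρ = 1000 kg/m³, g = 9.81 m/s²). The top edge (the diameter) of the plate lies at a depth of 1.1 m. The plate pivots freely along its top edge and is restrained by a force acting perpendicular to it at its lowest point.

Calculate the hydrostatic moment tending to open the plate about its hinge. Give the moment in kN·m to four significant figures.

M ≈ 1.840 kN·m

γ = ρg = 1000 × 9.81 = 9810 N/m³ = 9.81 kN/m³.
The centroid of a semicircle lies 4r/(3π) = 0.24616 m from the diameter, here below the top edge, so the centroid depth is h_c = 1.1 + 0.24616 = 1.34616 m.
A = πr²/2 = π × 0.58²/2 = 0.528416 m².
Resultant F = γ·h_c·A = 9.81 × 1.34616 × 0.528416 = 6.97817 kN.
I_c = (π/8 − 8/(9π))·r⁴ = 0.109757 × 0.58⁴ = 0.0124206 m⁴.
Centre of pressure: y_p = y_c + I_c/(y_c·A) = 1.34616 + 0.0124206/(1.34616 × 0.528416) = 1.34616 + 0.017461 = 1.36362 m along the plane.
The resultant acts 0.24616 + 0.017461 = 0.263621 m (along the plate) below the hinge at the top edge, so the moment about the hinge is M = F × 0.263621 = 6.97817 × 0.263621 = 1.83959 kN·m.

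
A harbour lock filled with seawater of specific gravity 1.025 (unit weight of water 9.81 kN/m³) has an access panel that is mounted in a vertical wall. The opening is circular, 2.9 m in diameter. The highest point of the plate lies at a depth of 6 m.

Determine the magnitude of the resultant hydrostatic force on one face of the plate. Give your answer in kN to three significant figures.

F ≈ 495 kN

γ = 1.025 × 9.81 = 10.05525 kN/m³.
The centroid is at the centre, 1.45 m below the top of the plate, so the centroid depth is h_c = 6 + 1.45 = 7.45 m.
A = π(1.45)² = 6.6052 m².
Resultant F = γ·h_c·A = 10.05525 × 7.45 × 6.6052 = 494.806 kN.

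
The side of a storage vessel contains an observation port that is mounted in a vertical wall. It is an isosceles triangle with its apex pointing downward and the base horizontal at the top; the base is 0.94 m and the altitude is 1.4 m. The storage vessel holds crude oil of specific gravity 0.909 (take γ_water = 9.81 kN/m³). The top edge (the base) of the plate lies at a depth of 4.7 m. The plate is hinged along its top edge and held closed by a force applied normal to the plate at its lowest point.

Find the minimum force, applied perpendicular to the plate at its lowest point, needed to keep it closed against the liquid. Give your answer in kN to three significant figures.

P ≈ 10.6 kN

γ = 0.909 × 9.81 = 8.91729 kN/m³.
With the apex down, the centroid sits h/3 = 1.4/3 = 0.466667 m below the base (the top edge), so the centroid depth is h_c = 4.7 + 0.466667 = 5.16667 m.
A = ½ × 0.94 × 1.4 = 0.658 m².
Resultant F = γ·h_c·A = 8.91729 × 5.16667 × 0.658 = 30.3158 kN.
I_c = b·h³/36 = 0.94 × 1.4³/36 = 0.0716489 m⁴.
Centre of pressure: y_p = y_c + I_c/(y_c·A) = 5.16667 + 0.0716489/(5.16667 × 0.658) = 5.16667 + 0.0210753 = 5.18775 m along the plane.
The resultant acts 0.466667 + 0.0210753 = 0.487742 m (along the plate) below the hinge at the top edge, so the moment about the hinge is M = F × 0.487742 = 30.3158 × 0.487742 = 14.7863 kN·m.
A normal force at the bottom, 1.4 m from the hinge, must supply this moment: P = 14.7863/1.4 = 10.5616 kN.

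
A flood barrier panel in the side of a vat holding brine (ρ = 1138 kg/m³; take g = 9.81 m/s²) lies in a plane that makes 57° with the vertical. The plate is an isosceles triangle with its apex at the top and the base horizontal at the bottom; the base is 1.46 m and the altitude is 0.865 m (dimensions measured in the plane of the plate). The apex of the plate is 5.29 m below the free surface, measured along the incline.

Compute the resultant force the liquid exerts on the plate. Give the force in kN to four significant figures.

γ = ρg = 1138 × 9.81 / 1000 = 11.16378 kN/m³.
The plate makes 57° with the vertical, i.e. θ = 90° − 57° = 33° to the horizontal. Measuring y along the incline from the free-surface line, vertical depth h = y·sinθ with sinθ = 0.544639.
With the apex up, the centroid sits 2h/3 = 2 × 0.865/3 = 0.576667 m below the apex, so y_c = 5.29 + 0.576667 = 5.86667 m and h_c = 5.86667 × 0.544639 = 3.19522 m.
A = ½ × 1.46 × 0.865 = 0.63145 m².
Resultant F = γ·h_c·A = 11.16378 × 3.19522 × 0.63145 = 22.5243 kN.

F ≈ 22.52 kN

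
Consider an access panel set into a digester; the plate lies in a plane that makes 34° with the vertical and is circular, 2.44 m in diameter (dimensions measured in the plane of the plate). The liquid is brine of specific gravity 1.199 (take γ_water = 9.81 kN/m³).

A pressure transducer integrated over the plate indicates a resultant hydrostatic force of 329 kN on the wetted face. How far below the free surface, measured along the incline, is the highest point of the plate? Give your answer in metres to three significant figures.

γ = 1.199 × 9.81 = 11.76219 kN/m³.
A = π(1.22)² = 4.67595 m².
From F = γ·h_c·A, the centroid depth is h_c = 329/(11.76219 × 4.67595) = 5.98188 m.
The plate makes 34° with the vertical, i.e. θ = 90° − 34° = 56° to the horizontal. Measuring y along the incline from the free-surface line, vertical depth h = y·sinθ with sinθ = 0.829038.
Along the incline, y_c = h_c/sinθ = 5.98188/0.829038 = 7.21545 m.
The centroid is at the centre, 1.22 m below the top of the plate, so the highest point sits at y_top = 7.21545 − 1.22 = 5.99545 m along the incline.

y_top ≈ 6.00 m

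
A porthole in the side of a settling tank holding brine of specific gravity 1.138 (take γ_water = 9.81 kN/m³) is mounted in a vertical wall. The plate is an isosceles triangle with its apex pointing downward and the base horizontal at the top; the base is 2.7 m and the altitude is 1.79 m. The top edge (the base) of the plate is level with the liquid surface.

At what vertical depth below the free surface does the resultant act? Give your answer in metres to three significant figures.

h_p = 0.895 m

γ = 1.138 × 9.81 = 11.16378 kN/m³.
With the apex down, the centroid sits h/3 = 1.79/3 = 0.596667 m below the base (the top edge), so the centroid depth is h_c = 0.596667 m.
A = ½ × 2.7 × 1.79 = 2.4165 m².
Resultant F = γ·h_c·A = 11.16378 × 0.596667 × 2.4165 = 16.0964 kN.
I_c = b·h³/36 = 2.7 × 1.79³/36 = 0.43015 m⁴.
Centre of pressure: y_p = y_c + I_c/(y_c·A) = 0.596667 + 0.43015/(0.596667 × 2.4165) = 0.596667 + 0.298333 = 0.895 m along the plane.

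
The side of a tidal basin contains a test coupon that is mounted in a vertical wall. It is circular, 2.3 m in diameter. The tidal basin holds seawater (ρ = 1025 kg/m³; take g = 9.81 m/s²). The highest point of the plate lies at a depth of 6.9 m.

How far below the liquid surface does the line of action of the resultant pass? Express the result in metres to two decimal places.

h_p = 8.09 m

γ = ρg = 1025 × 9.81 / 1000 = 10.05525 kN/m³.
The centroid is at the centre, 1.15 m below the top of the plate, so the centroid depth is h_c = 6.9 + 1.15 = 8.05 m.
A = π(1.15)² = 4.15476 m².
Resultant F = γ·h_c·A = 10.05525 × 8.05 × 4.15476 = 336.306 kN.
I_c = πr⁴/4 = π × 1.15⁴/4 = 1.37367 m⁴.
Centre of pressure: y_p = y_c + I_c/(y_c·A) = 8.05 + 1.37367/(8.05 × 4.15476) = 8.05 + 0.0410715 = 8.09107 m along the plane.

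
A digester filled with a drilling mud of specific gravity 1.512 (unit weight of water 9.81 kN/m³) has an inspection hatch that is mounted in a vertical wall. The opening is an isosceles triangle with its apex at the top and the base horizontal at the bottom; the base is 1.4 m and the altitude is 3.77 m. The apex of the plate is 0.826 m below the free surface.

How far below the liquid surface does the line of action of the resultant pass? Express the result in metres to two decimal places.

h_p = 3.58 m

γ = 1.512 × 9.81 = 14.83272 kN/m³.
With the apex up, the centroid sits 2h/3 = 2 × 3.77/3 = 2.51333 m below the apex, so the centroid depth is h_c = 0.826 + 2.51333 = 3.33933 m.
A = ½ × 1.4 × 3.77 = 2.639 m².
Resultant F = γ·h_c·A = 14.83272 × 3.33933 × 2.639 = 130.713 kN.
I_c = b·h³/36 = 1.4 × 3.77³/36 = 2.08377 m⁴.
Centre of pressure: y_p = y_c + I_c/(y_c·A) = 3.33933 + 2.08377/(3.33933 × 2.639) = 3.33933 + 0.236456 = 3.57579 m along the plane.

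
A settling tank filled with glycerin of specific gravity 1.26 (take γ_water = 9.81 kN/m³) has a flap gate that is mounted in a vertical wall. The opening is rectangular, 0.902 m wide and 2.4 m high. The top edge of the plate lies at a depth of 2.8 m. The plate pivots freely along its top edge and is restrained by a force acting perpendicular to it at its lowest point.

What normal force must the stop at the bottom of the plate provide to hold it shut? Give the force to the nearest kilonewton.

γ = 1.26 × 9.81 = 12.3606 kN/m³.
The centroid lies 2.4/2 = 1.2 m below the top edge, so the centroid depth is h_c = 2.8 + 1.2 = 4 m.
A = 0.902 × 2.4 = 2.1648 m².
Resultant F = γ·h_c·A = 12.3606 × 4 × 2.1648 = 107.033 kN.
I_c = b·h³/12 = 0.902 × 2.4³/12 = 1.0391 m⁴.
Centre of pressure: y_p = y_c + I_c/(y_c·A) = 4 + 1.0391/(4 × 2.1648) = 4 + 0.12 = 4.12 m along the plane.
The resultant acts 1.2 + 0.12 = 1.32 m (along the plate) below the hinge at the top edge, so the moment about the hinge is M = F × 1.32 = 107.033 × 1.32 = 141.284 kN·m.
A normal force at the bottom, 2.4 m from the hinge, must supply this moment: P = 141.284/2.4 = 58.8683 kN.

P ≈ 59 kN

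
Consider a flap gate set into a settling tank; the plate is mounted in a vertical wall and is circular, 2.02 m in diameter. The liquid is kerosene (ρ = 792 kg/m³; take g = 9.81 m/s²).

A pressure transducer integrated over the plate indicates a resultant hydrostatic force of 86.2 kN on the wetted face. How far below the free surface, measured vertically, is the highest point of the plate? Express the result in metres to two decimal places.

γ = ρg = 792 × 9.81 / 1000 = 7.76952 kN/m³.
A = π(1.01)² = 3.20474 m².
From F = γ·h_c·A, the centroid depth is h_c = 86.2/(7.76952 × 3.20474) = 3.46195 m.
The centroid is at the centre, 1.01 m below the top of the plate, so the highest point sits at h_top = 3.46195 − 1.01 = 2.45195 m below the surface.

d_top ≈ 2.45 m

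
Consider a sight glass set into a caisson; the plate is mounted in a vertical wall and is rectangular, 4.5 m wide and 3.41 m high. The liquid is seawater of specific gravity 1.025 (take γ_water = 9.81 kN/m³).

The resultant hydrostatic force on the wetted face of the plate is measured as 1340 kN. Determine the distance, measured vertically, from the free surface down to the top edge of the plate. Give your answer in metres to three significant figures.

γ = 1.025 × 9.81 = 10.05525 kN/m³.
A = 4.5 × 3.41 = 15.345 m².
From F = γ·h_c·A, the centroid depth is h_c = 1340/(10.05525 × 15.345) = 8.6845 m.
The centroid lies 3.41/2 = 1.705 m below the top edge, so the top edge sits at h_top = 8.6845 − 1.705 = 6.9795 m below the surface.

d_top ≈ 6.98 m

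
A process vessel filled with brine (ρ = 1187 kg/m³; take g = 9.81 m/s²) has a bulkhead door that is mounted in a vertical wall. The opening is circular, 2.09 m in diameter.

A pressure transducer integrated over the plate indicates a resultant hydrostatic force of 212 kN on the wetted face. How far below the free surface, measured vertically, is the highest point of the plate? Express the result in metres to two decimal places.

d_top ≈ 4.26 m

γ = ρg = 1187 × 9.81 / 1000 = 11.64447 kN/m³.
A = π(1.045)² = 3.4307 m².
From F = γ·h_c·A, the centroid depth is h_c = 212/(11.64447 × 3.4307) = 5.30681 m.
The centroid is at the centre, 1.045 m below the top of the plate, so the highest point sits at h_top = 5.30681 − 1.045 = 4.26181 m below the surface.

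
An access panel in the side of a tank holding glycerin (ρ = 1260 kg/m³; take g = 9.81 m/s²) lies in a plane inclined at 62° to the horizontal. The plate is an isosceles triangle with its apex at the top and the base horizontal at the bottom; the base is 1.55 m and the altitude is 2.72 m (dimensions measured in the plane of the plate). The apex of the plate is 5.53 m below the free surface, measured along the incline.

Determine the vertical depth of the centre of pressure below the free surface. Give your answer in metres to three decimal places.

h_p = 6.533 m

γ = ρg = 1260 × 9.81 / 1000 = 12.3606 kN/m³.
Let θ = 62° be the plate's angle to the horizontal; measure y along the incline from where the plane meets the free surface. Vertical depth h = y·sinθ with sinθ = 0.882948.
With the apex up, the centroid sits 2h/3 = 2 × 2.72/3 = 1.81333 m below the apex, so y_c = 5.53 + 1.81333 = 7.34333 m and h_c = 7.34333 × 0.882948 = 6.48378 m.
A = ½ × 1.55 × 2.72 = 2.108 m².
Resultant F = γ·h_c·A = 12.3606 × 6.48378 × 2.108 = 168.942 kN.
I_c = b·h³/36 = 1.55 × 2.72³/36 = 0.866435 m⁴.
Centre of pressure: y_p = y_c + I_c/(y_c·A) = 7.34333 + 0.866435/(7.34333 × 2.108) = 7.34333 + 0.0559722 = 7.3993 m along the plane.
Vertically, h_p = y_p·sinθ = 7.3993 × 0.882948 = 6.5332 m.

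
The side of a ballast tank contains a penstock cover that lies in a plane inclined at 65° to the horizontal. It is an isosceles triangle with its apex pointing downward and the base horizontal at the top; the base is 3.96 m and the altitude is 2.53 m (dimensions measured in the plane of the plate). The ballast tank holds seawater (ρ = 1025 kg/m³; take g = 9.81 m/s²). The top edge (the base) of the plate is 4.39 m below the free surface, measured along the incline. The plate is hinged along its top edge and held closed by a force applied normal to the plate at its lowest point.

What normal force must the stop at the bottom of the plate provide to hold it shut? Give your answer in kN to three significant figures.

γ = ρg = 1025 × 9.81 / 1000 = 10.05525 kN/m³.
Let θ = 65° be the plate's angle to the horizontal; measure y along the incline from where the plane meets the free surface. Vertical depth h = y·sinθ with sinθ = 0.906308.
With the apex down, the centroid sits h/3 = 2.53/3 = 0.843333 m below the base (the top edge), so y_c = 4.39 + 0.843333 = 5.23333 m and h_c = 5.23333 × 0.906308 = 4.74301 m.
A = ½ × 3.96 × 2.53 = 5.0094 m².
Resultant F = γ·h_c·A = 10.05525 × 4.74301 × 5.0094 = 238.909 kN.
I_c = b·h³/36 = 3.96 × 2.53³/36 = 1.78137 m⁴.
Centre of pressure: y_p = y_c + I_c/(y_c·A) = 5.23333 + 1.78137/(5.23333 × 5.0094) = 5.23333 + 0.0679501 = 5.30128 m along the plane.
The resultant acts 0.843333 + 0.0679501 = 0.911283 m (along the plate) below the hinge at the top edge, so the moment about the hinge is M = F × 0.911283 = 238.909 × 0.911283 = 217.714 kN·m.
A normal force at the bottom, 2.53 m from the hinge, must supply this moment: P = 217.714/2.53 = 86.053 kN.

P ≈ 86.1 kN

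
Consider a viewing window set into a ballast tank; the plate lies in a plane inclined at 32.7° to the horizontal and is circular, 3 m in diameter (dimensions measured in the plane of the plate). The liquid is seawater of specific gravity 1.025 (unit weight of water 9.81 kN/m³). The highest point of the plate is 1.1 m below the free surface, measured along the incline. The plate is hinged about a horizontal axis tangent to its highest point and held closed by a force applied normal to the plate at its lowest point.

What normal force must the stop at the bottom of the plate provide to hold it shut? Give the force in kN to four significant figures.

γ = 1.025 × 9.81 = 10.05525 kN/m³.
Let θ = 32.7° be the plate's angle to the horizontal; measure y along the incline from where the plane meets the free surface. Vertical depth h = y·sinθ with sinθ = 0.540240.
The centroid is at the centre, 1.5 m below the top of the plate, so y_c = 1.1 + 1.5 = 2.6 m and h_c = 2.6 × 0.540240 = 1.40462 m.
A = π(1.5)² = 7.06858 m².
Resultant F = γ·h_c·A = 10.05525 × 1.40462 × 7.06858 = 99.8352 kN.
I_c = πr⁴/4 = π × 1.5⁴/4 = 3.97608 m⁴.
Centre of pressure: y_p = y_c + I_c/(y_c·A) = 2.6 + 3.97608/(2.6 × 7.06858) = 2.6 + 0.216346 = 2.81635 m along the plane.
The resultant acts 1.5 + 0.216346 = 1.71635 m (along the plate) below the hinge at the top edge, so the moment about the hinge is M = F × 1.71635 = 99.8352 × 1.71635 = 171.352 kN·m.
A normal force at the bottom, 3 m from the hinge, must supply this moment: P = 171.352/3 = 57.1173 kN.

P ≈ 57.12 kN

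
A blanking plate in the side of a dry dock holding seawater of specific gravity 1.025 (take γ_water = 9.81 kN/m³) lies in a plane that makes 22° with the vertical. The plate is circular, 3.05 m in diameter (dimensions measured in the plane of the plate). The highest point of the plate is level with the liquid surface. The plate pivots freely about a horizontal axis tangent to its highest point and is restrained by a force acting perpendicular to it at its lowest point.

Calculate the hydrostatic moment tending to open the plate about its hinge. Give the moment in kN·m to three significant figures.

γ = 1.025 × 9.81 = 10.05525 kN/m³.
The plate makes 22° with the vertical, i.e. θ = 90° − 22° = 68° to the horizontal. Measuring y along the incline from the free-surface line, vertical depth h = y·sinθ with sinθ = 0.927184.
The centroid is at the centre, 1.525 m below the top of the plate, so y_c = 1.525 m and h_c = 1.525 × 0.927184 = 1.41396 m.
A = π(1.525)² = 7.30617 m².
Resultant F = γ·h_c·A = 10.05525 × 1.41396 × 7.30617 = 103.877 kN.
I_c = πr⁴/4 = π × 1.525⁴/4 = 4.24785 m⁴.
Centre of pressure: y_p = y_c + I_c/(y_c·A) = 1.525 + 4.24785/(1.525 × 7.30617) = 1.525 + 0.38125 = 1.90625 m along the plane.
The resultant acts 1.525 + 0.38125 = 1.90625 m (along the plate) below the hinge at the top edge, so the moment about the hinge is M = F × 1.90625 = 103.877 × 1.90625 = 198.016 kN·m.

M ≈ 198 kN·m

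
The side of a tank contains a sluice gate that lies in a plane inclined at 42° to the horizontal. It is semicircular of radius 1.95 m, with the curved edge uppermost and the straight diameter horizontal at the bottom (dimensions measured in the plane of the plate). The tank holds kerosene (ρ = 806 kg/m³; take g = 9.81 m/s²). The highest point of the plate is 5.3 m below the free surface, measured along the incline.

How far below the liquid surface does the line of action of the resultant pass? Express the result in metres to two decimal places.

h_p = 4.33 m

γ = ρg = 806 × 9.81 / 1000 = 7.90686 kN/m³.
Let θ = 42° be the plate's angle to the horizontal; measure y along the incline from where the plane meets the free surface. Vertical depth h = y·sinθ with sinθ = 0.669131.
The centroid lies 4r/(3π) = 0.827606 m above the diameter, so r − 4r/(3π) = 1.95 − 0.827606 = 1.12239 m below the topmost point, so y_c = 5.3 + 1.12239 = 6.42239 m and h_c = 6.42239 × 0.669131 = 4.29742 m.
A = πr²/2 = π × 1.95²/2 = 5.97295 m².
Resultant F = γ·h_c·A = 7.90686 × 4.29742 × 5.97295 = 202.955 kN.
I_c = (π/8 − 8/(9π))·r⁴ = 0.109757 × 1.95⁴ = 1.58698 m⁴.
Centre of pressure: y_p = y_c + I_c/(y_c·A) = 6.42239 + 1.58698/(6.42239 × 5.97295) = 6.42239 + 0.04137 = 6.46376 m along the plane.
Vertically, h_p = y_p·sinθ = 6.46376 × 0.669131 = 4.3251 m.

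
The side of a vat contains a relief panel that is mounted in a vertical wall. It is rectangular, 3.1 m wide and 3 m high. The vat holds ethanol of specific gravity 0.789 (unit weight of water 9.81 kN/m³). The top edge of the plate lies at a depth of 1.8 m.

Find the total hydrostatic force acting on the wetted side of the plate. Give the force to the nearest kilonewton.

F ≈ 238 kN

γ = 0.789 × 9.81 = 7.74009 kN/m³.
The centroid lies 3/2 = 1.5 m below the top edge, so the centroid depth is h_c = 1.8 + 1.5 = 3.3 m.
A = 3.1 × 3 = 9.3 m².
Resultant F = γ·h_c·A = 7.74009 × 3.3 × 9.3 = 237.543 kN.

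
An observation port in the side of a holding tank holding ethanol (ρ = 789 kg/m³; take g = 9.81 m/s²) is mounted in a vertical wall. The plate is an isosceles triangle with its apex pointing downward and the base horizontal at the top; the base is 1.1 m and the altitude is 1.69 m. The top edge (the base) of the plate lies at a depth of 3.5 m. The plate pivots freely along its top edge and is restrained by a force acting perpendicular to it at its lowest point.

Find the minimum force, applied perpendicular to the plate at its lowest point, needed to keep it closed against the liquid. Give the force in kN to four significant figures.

P ≈ 10.42 kN

γ = ρg = 789 × 9.81 / 1000 = 7.74009 kN/m³.
With the apex down, the centroid sits h/3 = 1.69/3 = 0.563333 m below the base (the top edge), so the centroid depth is h_c = 3.5 + 0.563333 = 4.06333 m.
A = ½ × 1.1 × 1.69 = 0.9295 m².
Resultant F = γ·h_c·A = 7.74009 × 4.06333 × 0.9295 = 29.2333 kN.
I_c = b·h³/36 = 1.1 × 1.69³/36 = 0.147486 m⁴.
Centre of pressure: y_p = y_c + I_c/(y_c·A) = 4.06333 + 0.147486/(4.06333 × 0.9295) = 4.06333 + 0.0390498 = 4.10238 m along the plane.
The resultant acts 0.563333 + 0.0390498 = 0.602383 m (along the plate) below the hinge at the top edge, so the moment about the hinge is M = F × 0.602383 = 29.2333 × 0.602383 = 17.6096 kN·m.
A normal force at the bottom, 1.69 m from the hinge, must supply this moment: P = 17.6096/1.69 = 10.4199 kN.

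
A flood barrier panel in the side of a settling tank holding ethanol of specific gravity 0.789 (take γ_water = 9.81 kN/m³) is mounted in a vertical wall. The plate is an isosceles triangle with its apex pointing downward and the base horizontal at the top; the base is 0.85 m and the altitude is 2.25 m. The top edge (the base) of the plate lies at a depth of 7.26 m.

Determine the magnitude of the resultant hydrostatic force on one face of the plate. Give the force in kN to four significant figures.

F ≈ 59.29 kN

γ = 0.789 × 9.81 = 7.74009 kN/m³.
With the apex down, the centroid sits h/3 = 2.25/3 = 0.75 m below the base (the top edge), so the centroid depth is h_c = 7.26 + 0.75 = 8.01 m.
A = ½ × 0.85 × 2.25 = 0.95625 m².
Resultant F = γ·h_c·A = 7.74009 × 8.01 × 0.95625 = 59.2857 kN.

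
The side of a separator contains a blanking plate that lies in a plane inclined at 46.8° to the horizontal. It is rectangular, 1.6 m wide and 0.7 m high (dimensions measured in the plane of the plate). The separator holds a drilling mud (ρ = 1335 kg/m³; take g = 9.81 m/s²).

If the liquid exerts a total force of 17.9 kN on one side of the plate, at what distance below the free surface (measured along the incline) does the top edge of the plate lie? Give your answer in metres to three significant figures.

y_top ≈ 1.32 m

γ = ρg = 1335 × 9.81 / 1000 = 13.09635 kN/m³.
A = 1.6 × 0.7 = 1.12 m².
From F = γ·h_c·A, the centroid depth is h_c = 17.9/(13.09635 × 1.12) = 1.22035 m.
Let θ = 46.8° be the plate's angle to the horizontal; measure y along the incline from where the plane meets the free surface. Vertical depth h = y·sinθ with sinθ = 0.728969.
Along the incline, y_c = h_c/sinθ = 1.22035/0.728969 = 1.67408 m.
The centroid lies 0.7/2 = 0.35 m below the top edge, so the top edge sits at y_top = 1.67408 − 0.35 = 1.32408 m along the incline.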